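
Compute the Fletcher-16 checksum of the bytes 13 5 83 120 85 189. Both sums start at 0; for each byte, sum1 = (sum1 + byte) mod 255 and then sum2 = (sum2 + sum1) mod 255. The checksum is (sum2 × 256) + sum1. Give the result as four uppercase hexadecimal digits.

Running sums (mod 255):
  after byte 0 (13): sum1=13, sum2=13
  after byte 1 (5): sum1=18, sum2=31
  after byte 2 (83): sum1=101, sum2=132
  after byte 3 (120): sum1=221, sum2=98
  after byte 4 (85): sum1=51, sum2=149
  after byte 5 (189): sum1=240, sum2=134
Checksum = sum2·256 + sum1 = 134·256 + 240 = 34544 = 0x86F0.

86F0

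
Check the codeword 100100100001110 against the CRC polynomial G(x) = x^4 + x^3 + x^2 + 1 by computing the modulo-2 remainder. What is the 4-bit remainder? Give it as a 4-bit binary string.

Modulo-2 division of 100100100001110 by 11101:
  pos 0: 10010 XOR 11101 = 01111
  pos 1: 11110 XOR 11101 = 00011
  pos 4: 11100 XOR 11101 = 00001
  pos 8: 10011 XOR 11101 = 01110
  pos 9: 11101 XOR 11101 = 00000
Remainder = 0000 (zero — the frame passes the CRC check).

0000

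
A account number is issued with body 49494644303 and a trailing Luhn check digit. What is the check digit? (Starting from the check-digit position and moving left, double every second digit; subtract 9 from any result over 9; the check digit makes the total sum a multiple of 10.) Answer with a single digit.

Partial digits right→left: 3 0 3 4 4 6 4 9 4 9 4
Double every second digit counting from the check-digit position (so the 1st, 3rd, 5th, ... of the partial from the right).
  doubled (with −9 where >9): 6 6 8 8 8 8 → sum 44
  kept as-is: 0 4 6 9 9 → sum 28
Total = 44 + 28 = 72.
Check digit = (10 − (72 mod 10)) mod 10 = 8.

8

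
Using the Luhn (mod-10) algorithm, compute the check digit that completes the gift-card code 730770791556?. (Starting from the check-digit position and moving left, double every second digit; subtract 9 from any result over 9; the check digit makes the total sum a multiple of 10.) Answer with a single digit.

Partial digits right→left: 6 5 5 1 9 7 0 7 7 0 3 7
Double every second digit counting from the check-digit position (so the 1st, 3rd, 5th, ... of the partial from the right).
  doubled (with −9 where >9): 3 1 9 0 5 6 → sum 24
  kept as-is: 5 1 7 7 0 7 → sum 27
Total = 24 + 27 = 51.
Check digit = (10 − (51 mod 10)) mod 10 = 9.

9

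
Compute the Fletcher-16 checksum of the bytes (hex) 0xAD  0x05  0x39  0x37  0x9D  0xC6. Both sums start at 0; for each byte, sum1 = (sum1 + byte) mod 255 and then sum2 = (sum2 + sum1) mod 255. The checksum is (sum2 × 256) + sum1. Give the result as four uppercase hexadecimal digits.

Running sums (mod 255):
  after byte 0 (0xAD): sum1=173, sum2=173
  after byte 1 (0x05): sum1=178, sum2=96
  after byte 2 (0x39): sum1=235, sum2=76
  after byte 3 (0x37): sum1=35, sum2=111
  after byte 4 (0x9D): sum1=192, sum2=48
  after byte 5 (0xC6): sum1=135, sum2=183
Checksum = sum2·256 + sum1 = 183·256 + 135 = 46983 = 0xB787.

B787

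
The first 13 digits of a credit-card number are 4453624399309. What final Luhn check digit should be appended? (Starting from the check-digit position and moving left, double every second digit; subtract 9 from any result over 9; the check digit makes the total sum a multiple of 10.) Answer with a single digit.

Partial digits right→left: 9 0 3 9 9 3 4 2 6 3 5 4 4
Double every second digit counting from the check-digit position (so the 1st, 3rd, 5th, ... of the partial from the right).
  doubled (with −9 where >9): 9 6 9 8 3 1 8 → sum 44
  kept as-is: 0 9 3 2 3 4 → sum 21
Total = 44 + 21 = 65.
Check digit = (10 − (65 mod 10)) mod 10 = 5.

5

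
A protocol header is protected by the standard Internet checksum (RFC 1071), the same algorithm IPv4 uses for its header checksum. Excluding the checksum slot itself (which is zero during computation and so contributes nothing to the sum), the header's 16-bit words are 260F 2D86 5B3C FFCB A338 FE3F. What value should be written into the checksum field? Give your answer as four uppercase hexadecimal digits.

One's-complement addition (fold any carry out of bit 15 back into bit 0):
  0x260F + 0x2D86 = 0x05395
  0x5395 + 0x5B3C = 0x0AED1
  0xAED1 + 0xFFCB = 0x1AE9C → wrap carry → 0xAE9D
  0xAE9D + 0xA338 = 0x151D5 → wrap carry → 0x51D6
  0x51D6 + 0xFE3F = 0x15015 → wrap carry → 0x5016
One's-complement sum = 0x5016.
Checksum = ~0x5016 & 0xFFFF = 0xAFE9.

AFE9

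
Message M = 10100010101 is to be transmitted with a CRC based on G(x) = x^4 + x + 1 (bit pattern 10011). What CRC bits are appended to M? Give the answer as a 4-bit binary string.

1100

Append 4 zeros: 101000101010000. Divide by 10011 (XOR where the leading bit is 1):
  pos 0: 10100 XOR 10011 = 00111
  pos 2: 11101 XOR 10011 = 01110
  pos 3: 11100 XOR 10011 = 01111
  pos 4: 11111 XOR 10011 = 01100
  pos 5: 11000 XOR 10011 = 01011
  pos 6: 10111 XOR 10011 = 00100
  pos 8: 10000 XOR 10011 = 00011
Remainder (last 4 bits) = 1100. This is the CRC / FCS.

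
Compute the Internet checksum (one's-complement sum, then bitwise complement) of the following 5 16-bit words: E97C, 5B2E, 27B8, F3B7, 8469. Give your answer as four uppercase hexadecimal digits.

1B7B

One's-complement addition (fold any carry out of bit 15 back into bit 0):
  0xE97C + 0x5B2E = 0x144AA → wrap carry → 0x44AB
  0x44AB + 0x27B8 = 0x06C63
  0x6C63 + 0xF3B7 = 0x1601A → wrap carry → 0x601B
  0x601B + 0x8469 = 0x0E484
One's-complement sum = 0xE484.
Checksum = ~0xE484 & 0xFFFF = 0x1B7B.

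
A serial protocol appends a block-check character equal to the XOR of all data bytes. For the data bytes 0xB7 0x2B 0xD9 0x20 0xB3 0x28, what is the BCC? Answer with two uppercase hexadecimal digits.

XOR the bytes together:
  start with 0xB7
  0xB7 ⊕ 0x2B = 0x9C
  0x9C ⊕ 0xD9 = 0x45
  0x45 ⊕ 0x20 = 0x65
  0x65 ⊕ 0xB3 = 0xD6
  0xD6 ⊕ 0x28 = 0xFE

FE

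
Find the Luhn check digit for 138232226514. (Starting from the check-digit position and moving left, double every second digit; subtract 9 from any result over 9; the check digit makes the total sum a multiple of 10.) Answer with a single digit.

Partial digits right→left: 4 1 5 6 2 2 2 3 2 8 3 1
Double every second digit counting from the check-digit position (so the 1st, 3rd, 5th, ... of the partial from the right).
  doubled (with −9 where >9): 8 1 4 4 4 6 → sum 27
  kept as-is: 1 6 2 3 8 1 → sum 21
Total = 27 + 21 = 48.
Check digit = (10 − (48 mod 10)) mod 10 = 2.

2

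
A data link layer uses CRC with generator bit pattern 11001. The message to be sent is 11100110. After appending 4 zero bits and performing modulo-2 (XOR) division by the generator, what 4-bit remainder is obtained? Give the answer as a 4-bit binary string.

0110

Append 4 zeros: 111001100000. Divide by 11001 (XOR where the leading bit is 1):
  pos 0: 11100 XOR 11001 = 00101
  pos 2: 10111 XOR 11001 = 01110
  pos 3: 11100 XOR 11001 = 00101
  pos 5: 10100 XOR 11001 = 01101
  pos 6: 11010 XOR 11001 = 00011
Remainder (last 4 bits) = 0110. This is the CRC / FCS.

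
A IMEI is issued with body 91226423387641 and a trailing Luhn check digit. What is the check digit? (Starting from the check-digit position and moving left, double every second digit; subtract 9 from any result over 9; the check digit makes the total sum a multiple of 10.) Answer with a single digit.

Partial digits right→left: 1 4 6 7 8 3 3 2 4 6 2 2 1 9
Double every second digit counting from the check-digit position (so the 1st, 3rd, 5th, ... of the partial from the right).
  doubled (with −9 where >9): 2 3 7 6 8 4 2 → sum 32
  kept as-is: 4 7 3 2 6 2 9 → sum 33
Total = 32 + 33 = 65.
Check digit = (10 − (65 mod 10)) mod 10 = 5.

5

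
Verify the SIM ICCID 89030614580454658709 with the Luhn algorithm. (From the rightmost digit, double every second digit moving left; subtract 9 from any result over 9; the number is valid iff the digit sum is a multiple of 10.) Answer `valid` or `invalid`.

From the right, keep odd positions and double even positions (subtract 9 from any doubled value over 9):
  doubled (positions 2,4,...): 0 7 3 1 0 1 2 0 0 7 → sum 21
  kept (positions 1,3,...): 9 7 5 4 4 8 4 6 3 9 → sum 59
Total = 80.
80 mod 10 = 0, so the number is valid.

valid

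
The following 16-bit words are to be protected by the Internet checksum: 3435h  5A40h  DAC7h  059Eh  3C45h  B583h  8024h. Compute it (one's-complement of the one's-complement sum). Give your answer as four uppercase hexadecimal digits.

One's-complement addition (fold any carry out of bit 15 back into bit 0):
  0x3435 + 0x5A40 = 0x08E75
  0x8E75 + 0xDAC7 = 0x1693C → wrap carry → 0x693D
  0x693D + 0x059E = 0x06EDB
  0x6EDB + 0x3C45 = 0x0AB20
  0xAB20 + 0xB583 = 0x160A3 → wrap carry → 0x60A4
  0x60A4 + 0x8024 = 0x0E0C8
One's-complement sum = 0xE0C8.
Checksum = ~0xE0C8 & 0xFFFF = 0x1F37.

1F37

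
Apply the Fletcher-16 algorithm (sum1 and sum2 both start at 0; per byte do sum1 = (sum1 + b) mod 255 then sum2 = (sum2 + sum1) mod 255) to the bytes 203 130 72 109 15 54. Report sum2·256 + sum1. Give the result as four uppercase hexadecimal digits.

1149

Running sums (mod 255):
  after byte 0 (203): sum1=203, sum2=203
  after byte 1 (130): sum1=78, sum2=26
  after byte 2 (72): sum1=150, sum2=176
  after byte 3 (109): sum1=4, sum2=180
  after byte 4 (15): sum1=19, sum2=199
  after byte 5 (54): sum1=73, sum2=17
Checksum = sum2·256 + sum1 = 17·256 + 73 = 4425 = 0x1149.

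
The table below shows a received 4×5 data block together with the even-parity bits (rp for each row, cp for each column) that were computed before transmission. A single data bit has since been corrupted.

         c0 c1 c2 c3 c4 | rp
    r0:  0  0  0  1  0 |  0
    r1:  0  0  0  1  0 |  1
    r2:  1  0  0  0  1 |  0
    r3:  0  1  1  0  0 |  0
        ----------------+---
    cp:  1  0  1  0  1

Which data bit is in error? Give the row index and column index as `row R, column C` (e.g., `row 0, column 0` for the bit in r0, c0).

Recompute each row's even parity and compare to rp:
  r0: data parity 1, sent rp 0 → mismatch
  r1: data parity 1, sent rp 1 → ok
  r2: data parity 0, sent rp 0 → ok
  r3: data parity 0, sent rp 0 → ok
Recompute each column's even parity and compare to cp:
  c0: data parity 1, sent cp 1 → ok
  c1: data parity 1, sent cp 0 → mismatch
  c2: data parity 1, sent cp 1 → ok
  c3: data parity 0, sent cp 0 → ok
  c4: data parity 1, sent cp 1 → ok
Exactly one row (r0) and one column (c1) fail → the flipped bit is at their intersection.

row 0, column 1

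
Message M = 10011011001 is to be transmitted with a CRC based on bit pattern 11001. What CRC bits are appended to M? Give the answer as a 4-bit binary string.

1011

Append 4 zeros: 100110110010000. Divide by 11001 (XOR where the leading bit is 1):
  pos 0: 10011 XOR 11001 = 01010
  pos 1: 10100 XOR 11001 = 01101
  pos 2: 11011 XOR 11001 = 00010
  pos 5: 10100 XOR 11001 = 01101
  pos 6: 11011 XOR 11001 = 00010
  pos 9: 10000 XOR 11001 = 01001
  pos 10: 10010 XOR 11001 = 01011
Remainder (last 4 bits) = 1011. This is the CRC / FCS.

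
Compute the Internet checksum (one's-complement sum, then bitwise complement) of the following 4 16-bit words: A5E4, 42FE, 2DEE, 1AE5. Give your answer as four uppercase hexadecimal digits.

CE49

One's-complement addition (fold any carry out of bit 15 back into bit 0):
  0xA5E4 + 0x42FE = 0x0E8E2
  0xE8E2 + 0x2DEE = 0x116D0 → wrap carry → 0x16D1
  0x16D1 + 0x1AE5 = 0x031B6
One's-complement sum = 0x31B6.
Checksum = ~0x31B6 & 0xFFFF = 0xCE49.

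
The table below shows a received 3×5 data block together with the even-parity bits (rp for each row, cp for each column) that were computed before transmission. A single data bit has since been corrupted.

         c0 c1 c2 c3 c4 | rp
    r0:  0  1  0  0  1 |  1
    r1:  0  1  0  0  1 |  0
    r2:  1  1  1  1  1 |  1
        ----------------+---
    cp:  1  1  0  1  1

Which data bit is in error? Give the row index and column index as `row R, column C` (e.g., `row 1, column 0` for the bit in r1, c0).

Recompute each row's even parity and compare to rp:
  r0: data parity 0, sent rp 1 → mismatch
  r1: data parity 0, sent rp 0 → ok
  r2: data parity 1, sent rp 1 → ok
Recompute each column's even parity and compare to cp:
  c0: data parity 1, sent cp 1 → ok
  c1: data parity 1, sent cp 1 → ok
  c2: data parity 1, sent cp 0 → mismatch
  c3: data parity 1, sent cp 1 → ok
  c4: data parity 1, sent cp 1 → ok
Exactly one row (r0) and one column (c2) fail → the flipped bit is at their intersection.

row 0, column 2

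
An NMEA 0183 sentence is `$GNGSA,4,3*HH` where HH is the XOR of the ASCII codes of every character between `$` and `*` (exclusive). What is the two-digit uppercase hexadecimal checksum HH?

5B

XOR the ASCII codes of the payload characters:
  'G' = 0x47 → acc = 0x47
  'N' = 0x4E → acc = 0x09
  'G' = 0x47 → acc = 0x4E
  'S' = 0x53 → acc = 0x1D
  'A' = 0x41 → acc = 0x5C
  ',' = 0x2C → acc = 0x70
  '4' = 0x34 → acc = 0x44
  ',' = 0x2C → acc = 0x68
  '3' = 0x33 → acc = 0x5B
Checksum = 0x5B.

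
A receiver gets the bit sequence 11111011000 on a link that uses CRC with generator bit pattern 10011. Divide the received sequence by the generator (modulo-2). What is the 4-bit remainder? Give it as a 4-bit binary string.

0100

Modulo-2 division of 11111011000 by 10011:
  pos 0: 11111 XOR 10011 = 01100
  pos 1: 11000 XOR 10011 = 01011
  pos 2: 10111 XOR 10011 = 00100
  pos 4: 10010 XOR 10011 = 00001
Remainder = 0100 (nonzero — an error is detected).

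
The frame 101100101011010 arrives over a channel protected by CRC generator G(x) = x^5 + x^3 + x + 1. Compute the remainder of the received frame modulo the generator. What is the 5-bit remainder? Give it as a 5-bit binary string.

00000

Modulo-2 division of 101100101011010 by 101011:
  pos 0: 101100 XOR 101011 = 000111
  pos 3: 111101 XOR 101011 = 010110
  pos 4: 101100 XOR 101011 = 000111
  pos 7: 111110 XOR 101011 = 010101
  pos 8: 101011 XOR 101011 = 000000
Remainder = 00000 (zero — the frame passes the CRC check).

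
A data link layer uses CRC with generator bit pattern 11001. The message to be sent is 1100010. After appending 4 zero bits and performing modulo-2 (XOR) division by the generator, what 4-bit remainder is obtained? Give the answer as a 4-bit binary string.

Append 4 zeros: 11000100000. Divide by 11001 (XOR where the leading bit is 1):
  pos 0: 11000 XOR 11001 = 00001
  pos 4: 11000 XOR 11001 = 00001
Remainder (last 4 bits) = 0100. This is the CRC / FCS.

0100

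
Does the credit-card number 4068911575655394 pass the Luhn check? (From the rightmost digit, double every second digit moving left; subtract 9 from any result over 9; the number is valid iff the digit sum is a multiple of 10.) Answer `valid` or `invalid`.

From the right, keep odd positions and double even positions (subtract 9 from any doubled value over 9):
  doubled (positions 2,4,...): 9 1 3 5 2 9 3 8 → sum 40
  kept (positions 1,3,...): 4 3 5 5 5 1 8 0 → sum 31
Total = 71.
71 mod 10 = 1, so the number is invalid.

invalid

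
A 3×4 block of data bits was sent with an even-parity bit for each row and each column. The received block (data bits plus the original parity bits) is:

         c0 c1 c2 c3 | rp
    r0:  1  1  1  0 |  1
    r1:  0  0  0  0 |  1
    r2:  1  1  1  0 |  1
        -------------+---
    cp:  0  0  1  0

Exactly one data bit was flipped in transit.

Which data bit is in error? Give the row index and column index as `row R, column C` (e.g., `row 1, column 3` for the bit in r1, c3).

Recompute each row's even parity and compare to rp:
  r0: data parity 1, sent rp 1 → ok
  r1: data parity 0, sent rp 1 → mismatch
  r2: data parity 1, sent rp 1 → ok
Recompute each column's even parity and compare to cp:
  c0: data parity 0, sent cp 0 → ok
  c1: data parity 0, sent cp 0 → ok
  c2: data parity 0, sent cp 1 → mismatch
  c3: data parity 0, sent cp 0 → ok
Exactly one row (r1) and one column (c2) fail → the flipped bit is at their intersection.

row 1, column 2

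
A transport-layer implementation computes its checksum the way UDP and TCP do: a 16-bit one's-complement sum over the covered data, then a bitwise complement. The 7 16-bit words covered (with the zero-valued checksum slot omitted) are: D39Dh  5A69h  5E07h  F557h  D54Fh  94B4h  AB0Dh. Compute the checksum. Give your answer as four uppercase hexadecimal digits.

One's-complement addition (fold any carry out of bit 15 back into bit 0):
  0xD39D + 0x5A69 = 0x12E06 → wrap carry → 0x2E07
  0x2E07 + 0x5E07 = 0x08C0E
  0x8C0E + 0xF557 = 0x18165 → wrap carry → 0x8166
  0x8166 + 0xD54F = 0x156B5 → wrap carry → 0x56B6
  0x56B6 + 0x94B4 = 0x0EB6A
  0xEB6A + 0xAB0D = 0x19677 → wrap carry → 0x9678
One's-complement sum = 0x9678.
Checksum = ~0x9678 & 0xFFFF = 0x6987.

6987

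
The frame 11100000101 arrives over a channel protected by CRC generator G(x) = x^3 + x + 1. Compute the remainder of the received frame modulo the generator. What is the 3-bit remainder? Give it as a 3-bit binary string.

000

Modulo-2 division of 11100000101 by 1011:
  pos 0: 1110 XOR 1011 = 0101
  pos 1: 1010 XOR 1011 = 0001
  pos 4: 1000 XOR 1011 = 0011
  pos 6: 1110 XOR 1011 = 0101
  pos 7: 1011 XOR 1011 = 0000
Remainder = 000 (zero — the frame passes the CRC check).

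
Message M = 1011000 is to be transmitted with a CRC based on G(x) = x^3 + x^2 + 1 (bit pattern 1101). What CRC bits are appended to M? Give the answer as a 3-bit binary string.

Append 3 zeros: 1011000000. Divide by 1101 (XOR where the leading bit is 1):
  pos 0: 1011 XOR 1101 = 0110
  pos 1: 1100 XOR 1101 = 0001
  pos 4: 1000 XOR 1101 = 0101
  pos 5: 1010 XOR 1101 = 0111
  pos 6: 1110 XOR 1101 = 0011
Remainder (last 3 bits) = 011. This is the CRC / FCS.

011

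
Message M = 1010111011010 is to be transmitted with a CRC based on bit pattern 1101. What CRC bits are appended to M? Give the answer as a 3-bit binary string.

Append 3 zeros: 1010111011010000. Divide by 1101 (XOR where the leading bit is 1):
  pos 0: 1010 XOR 1101 = 0111
  pos 1: 1111 XOR 1101 = 0010
  pos 3: 1011 XOR 1101 = 0110
  pos 4: 1100 XOR 1101 = 0001
  pos 7: 1110 XOR 1101 = 0011
  pos 9: 1110 XOR 1101 = 0011
  pos 11: 1100 XOR 1101 = 0001
Remainder (last 3 bits) = 010. This is the CRC / FCS.

010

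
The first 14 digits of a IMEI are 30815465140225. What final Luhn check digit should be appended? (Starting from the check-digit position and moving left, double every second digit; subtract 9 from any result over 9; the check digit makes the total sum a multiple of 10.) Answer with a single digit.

Partial digits right→left: 5 2 2 0 4 1 5 6 4 5 1 8 0 3
Double every second digit counting from the check-digit position (so the 1st, 3rd, 5th, ... of the partial from the right).
  doubled (with −9 where >9): 1 4 8 1 8 2 0 → sum 24
  kept as-is: 2 0 1 6 5 8 3 → sum 25
Total = 24 + 25 = 49.
Check digit = (10 − (49 mod 10)) mod 10 = 1.

1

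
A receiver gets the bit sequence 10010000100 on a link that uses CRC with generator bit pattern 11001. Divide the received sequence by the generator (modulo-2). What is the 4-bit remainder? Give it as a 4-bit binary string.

1001

Modulo-2 division of 10010000100 by 11001:
  pos 0: 10010 XOR 11001 = 01011
  pos 1: 10110 XOR 11001 = 01111
  pos 2: 11110 XOR 11001 = 00111
  pos 4: 11101 XOR 11001 = 00100
  pos 6: 10000 XOR 11001 = 01001
Remainder = 1001 (nonzero — an error is detected).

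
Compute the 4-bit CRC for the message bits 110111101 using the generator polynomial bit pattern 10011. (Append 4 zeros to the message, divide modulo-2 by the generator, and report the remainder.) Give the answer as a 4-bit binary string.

1010

Append 4 zeros: 1101111010000. Divide by 10011 (XOR where the leading bit is 1):
  pos 0: 11011 XOR 10011 = 01000
  pos 1: 10001 XOR 10011 = 00010
  pos 4: 10101 XOR 10011 = 00110
  pos 6: 11000 XOR 10011 = 01011
  pos 7: 10110 XOR 10011 = 00101
Remainder (last 4 bits) = 1010. This is the CRC / FCS.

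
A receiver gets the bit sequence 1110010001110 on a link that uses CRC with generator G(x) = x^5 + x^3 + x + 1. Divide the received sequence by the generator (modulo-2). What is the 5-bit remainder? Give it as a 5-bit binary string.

01101

Modulo-2 division of 1110010001110 by 101011:
  pos 0: 111001 XOR 101011 = 010010
  pos 1: 100100 XOR 101011 = 001111
  pos 3: 111100 XOR 101011 = 010111
  pos 4: 101111 XOR 101011 = 000100
  pos 7: 100110 XOR 101011 = 001101
Remainder = 01101 (nonzero — an error is detected).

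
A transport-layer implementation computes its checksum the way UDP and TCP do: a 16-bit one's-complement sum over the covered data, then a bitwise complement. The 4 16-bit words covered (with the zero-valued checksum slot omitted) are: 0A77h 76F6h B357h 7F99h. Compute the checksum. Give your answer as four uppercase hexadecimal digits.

4BA1

One's-complement addition (fold any carry out of bit 15 back into bit 0):
  0x0A77 + 0x76F6 = 0x0816D
  0x816D + 0xB357 = 0x134C4 → wrap carry → 0x34C5
  0x34C5 + 0x7F99 = 0x0B45E
One's-complement sum = 0xB45E.
Checksum = ~0xB45E & 0xFFFF = 0x4BA1.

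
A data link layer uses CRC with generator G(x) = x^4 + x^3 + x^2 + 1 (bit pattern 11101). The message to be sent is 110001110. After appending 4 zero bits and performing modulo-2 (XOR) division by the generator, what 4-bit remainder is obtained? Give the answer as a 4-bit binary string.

0010

Append 4 zeros: 1100011100000. Divide by 11101 (XOR where the leading bit is 1):
  pos 0: 11000 XOR 11101 = 00101
  pos 2: 10111 XOR 11101 = 01010
  pos 3: 10101 XOR 11101 = 01000
  pos 4: 10000 XOR 11101 = 01101
  pos 5: 11010 XOR 11101 = 00111
  pos 7: 11100 XOR 11101 = 00001
Remainder (last 4 bits) = 0010. This is the CRC / FCS.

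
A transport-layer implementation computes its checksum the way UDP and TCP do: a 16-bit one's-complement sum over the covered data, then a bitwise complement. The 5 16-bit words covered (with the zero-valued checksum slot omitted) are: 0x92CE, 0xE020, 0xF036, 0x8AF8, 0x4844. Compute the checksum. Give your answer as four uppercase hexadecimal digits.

C99C

One's-complement addition (fold any carry out of bit 15 back into bit 0):
  0x92CE + 0xE020 = 0x172EE → wrap carry → 0x72EF
  0x72EF + 0xF036 = 0x16325 → wrap carry → 0x6326
  0x6326 + 0x8AF8 = 0x0EE1E
  0xEE1E + 0x4844 = 0x13662 → wrap carry → 0x3663
One's-complement sum = 0x3663.
Checksum = ~0x3663 & 0xFFFF = 0xC99C.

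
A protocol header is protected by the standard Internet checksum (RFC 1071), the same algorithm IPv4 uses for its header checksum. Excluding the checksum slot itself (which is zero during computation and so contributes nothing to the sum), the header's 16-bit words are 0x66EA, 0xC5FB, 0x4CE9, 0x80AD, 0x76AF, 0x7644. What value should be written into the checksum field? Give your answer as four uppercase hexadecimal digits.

188F

One's-complement addition (fold any carry out of bit 15 back into bit 0):
  0x66EA + 0xC5FB = 0x12CE5 → wrap carry → 0x2CE6
  0x2CE6 + 0x4CE9 = 0x079CF
  0x79CF + 0x80AD = 0x0FA7C
  0xFA7C + 0x76AF = 0x1712B → wrap carry → 0x712C
  0x712C + 0x7644 = 0x0E770
One's-complement sum = 0xE770.
Checksum = ~0xE770 & 0xFFFF = 0x188F.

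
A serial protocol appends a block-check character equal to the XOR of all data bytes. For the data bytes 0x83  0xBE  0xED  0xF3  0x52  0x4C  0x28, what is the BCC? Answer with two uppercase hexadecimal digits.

XOR the bytes together:
  start with 0x83
  0x83 ⊕ 0xBE = 0x3D
  0x3D ⊕ 0xED = 0xD0
  0xD0 ⊕ 0xF3 = 0x23
  0x23 ⊕ 0x52 = 0x71
  0x71 ⊕ 0x4C = 0x3D
  0x3D ⊕ 0x28 = 0x15

15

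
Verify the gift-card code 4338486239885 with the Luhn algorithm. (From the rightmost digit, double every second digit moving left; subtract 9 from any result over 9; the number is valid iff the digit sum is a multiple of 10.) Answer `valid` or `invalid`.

From the right, keep odd positions and double even positions (subtract 9 from any doubled value over 9):
  doubled (positions 2,4,...): 7 9 4 7 7 6 → sum 40
  kept (positions 1,3,...): 5 8 3 6 4 3 4 → sum 33
Total = 73.
73 mod 10 = 3, so the number is invalid.

invalid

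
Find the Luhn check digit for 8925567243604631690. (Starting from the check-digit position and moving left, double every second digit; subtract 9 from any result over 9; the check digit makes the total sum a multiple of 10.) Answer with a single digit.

Partial digits right→left: 0 9 6 1 3 6 4 0 6 3 4 2 7 6 5 5 2 9 8
Double every second digit counting from the check-digit position (so the 1st, 3rd, 5th, ... of the partial from the right).
  doubled (with −9 where >9): 0 3 6 8 3 8 5 1 4 7 → sum 45
  kept as-is: 9 1 6 0 3 2 6 5 9 → sum 41
Total = 45 + 41 = 86.
Check digit = (10 − (86 mod 10)) mod 10 = 4.

4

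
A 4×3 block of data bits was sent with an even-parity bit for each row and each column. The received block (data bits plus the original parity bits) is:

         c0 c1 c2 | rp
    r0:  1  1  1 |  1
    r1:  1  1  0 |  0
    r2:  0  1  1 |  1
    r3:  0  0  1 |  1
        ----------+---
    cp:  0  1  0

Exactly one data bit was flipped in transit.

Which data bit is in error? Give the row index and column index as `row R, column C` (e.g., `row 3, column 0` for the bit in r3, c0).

Recompute each row's even parity and compare to rp:
  r0: data parity 1, sent rp 1 → ok
  r1: data parity 0, sent rp 0 → ok
  r2: data parity 0, sent rp 1 → mismatch
  r3: data parity 1, sent rp 1 → ok
Recompute each column's even parity and compare to cp:
  c0: data parity 0, sent cp 0 → ok
  c1: data parity 1, sent cp 1 → ok
  c2: data parity 1, sent cp 0 → mismatch
Exactly one row (r2) and one column (c2) fail → the flipped bit is at their intersection.

row 2, column 2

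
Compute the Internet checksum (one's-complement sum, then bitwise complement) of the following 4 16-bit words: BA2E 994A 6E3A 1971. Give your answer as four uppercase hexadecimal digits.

One's-complement addition (fold any carry out of bit 15 back into bit 0):
  0xBA2E + 0x994A = 0x15378 → wrap carry → 0x5379
  0x5379 + 0x6E3A = 0x0C1B3
  0xC1B3 + 0x1971 = 0x0DB24
One's-complement sum = 0xDB24.
Checksum = ~0xDB24 & 0xFFFF = 0x24DB.

24DB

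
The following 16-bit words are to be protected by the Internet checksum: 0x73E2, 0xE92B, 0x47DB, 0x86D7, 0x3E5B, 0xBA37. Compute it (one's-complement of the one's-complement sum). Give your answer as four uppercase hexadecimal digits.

DBAB

One's-complement addition (fold any carry out of bit 15 back into bit 0):
  0x73E2 + 0xE92B = 0x15D0D → wrap carry → 0x5D0E
  0x5D0E + 0x47DB = 0x0A4E9
  0xA4E9 + 0x86D7 = 0x12BC0 → wrap carry → 0x2BC1
  0x2BC1 + 0x3E5B = 0x06A1C
  0x6A1C + 0xBA37 = 0x12453 → wrap carry → 0x2454
One's-complement sum = 0x2454.
Checksum = ~0x2454 & 0xFFFF = 0xDBAB.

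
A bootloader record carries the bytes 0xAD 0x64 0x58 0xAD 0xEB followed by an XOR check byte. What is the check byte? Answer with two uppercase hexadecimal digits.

XOR the bytes together:
  start with 0xAD
  0xAD ⊕ 0x64 = 0xC9
  0xC9 ⊕ 0x58 = 0x91
  0x91 ⊕ 0xAD = 0x3C
  0x3C ⊕ 0xEB = 0xD7

D7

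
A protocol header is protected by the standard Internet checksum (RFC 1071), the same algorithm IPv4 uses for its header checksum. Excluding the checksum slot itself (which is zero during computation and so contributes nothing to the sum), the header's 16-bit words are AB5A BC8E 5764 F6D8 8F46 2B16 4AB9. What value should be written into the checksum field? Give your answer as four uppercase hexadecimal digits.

One's-complement addition (fold any carry out of bit 15 back into bit 0):
  0xAB5A + 0xBC8E = 0x167E8 → wrap carry → 0x67E9
  0x67E9 + 0x5764 = 0x0BF4D
  0xBF4D + 0xF6D8 = 0x1B625 → wrap carry → 0xB626
  0xB626 + 0x8F46 = 0x1456C → wrap carry → 0x456D
  0x456D + 0x2B16 = 0x07083
  0x7083 + 0x4AB9 = 0x0BB3C
One's-complement sum = 0xBB3C.
Checksum = ~0xBB3C & 0xFFFF = 0x44C3.

44C3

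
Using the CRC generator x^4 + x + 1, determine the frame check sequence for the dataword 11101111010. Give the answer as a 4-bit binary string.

1110

Append 4 zeros: 111011110100000. Divide by 10011 (XOR where the leading bit is 1):
  pos 0: 11101 XOR 10011 = 01110
  pos 1: 11101 XOR 10011 = 01110
  pos 2: 11101 XOR 10011 = 01110
  pos 3: 11101 XOR 10011 = 01110
  pos 4: 11100 XOR 10011 = 01111
  pos 5: 11111 XOR 10011 = 01100
  pos 6: 11000 XOR 10011 = 01011
  pos 7: 10110 XOR 10011 = 00101
  pos 9: 10100 XOR 10011 = 00111
Remainder (last 4 bits) = 1110. This is the CRC / FCS.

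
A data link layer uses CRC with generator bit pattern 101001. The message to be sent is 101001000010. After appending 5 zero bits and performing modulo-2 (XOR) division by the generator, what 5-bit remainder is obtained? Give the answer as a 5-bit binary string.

10010

Append 5 zeros: 10100100001000000. Divide by 101001 (XOR where the leading bit is 1):
  pos 0: 101001 XOR 101001 = 000000
  pos 10: 100000 XOR 101001 = 001001
Remainder (last 5 bits) = 10010. This is the CRC / FCS.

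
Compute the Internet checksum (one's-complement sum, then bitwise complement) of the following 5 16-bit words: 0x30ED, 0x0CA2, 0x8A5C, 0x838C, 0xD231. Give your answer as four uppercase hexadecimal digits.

One's-complement addition (fold any carry out of bit 15 back into bit 0):
  0x30ED + 0x0CA2 = 0x03D8F
  0x3D8F + 0x8A5C = 0x0C7EB
  0xC7EB + 0x838C = 0x14B77 → wrap carry → 0x4B78
  0x4B78 + 0xD231 = 0x11DA9 → wrap carry → 0x1DAA
One's-complement sum = 0x1DAA.
Checksum = ~0x1DAA & 0xFFFF = 0xE255.

E255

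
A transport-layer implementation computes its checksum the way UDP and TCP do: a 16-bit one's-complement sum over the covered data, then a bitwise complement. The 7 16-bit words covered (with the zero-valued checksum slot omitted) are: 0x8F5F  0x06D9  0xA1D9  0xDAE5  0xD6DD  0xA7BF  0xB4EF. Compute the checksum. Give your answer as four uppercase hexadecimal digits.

B97A

One's-complement addition (fold any carry out of bit 15 back into bit 0):
  0x8F5F + 0x06D9 = 0x09638
  0x9638 + 0xA1D9 = 0x13811 → wrap carry → 0x3812
  0x3812 + 0xDAE5 = 0x112F7 → wrap carry → 0x12F8
  0x12F8 + 0xD6DD = 0x0E9D5
  0xE9D5 + 0xA7BF = 0x19194 → wrap carry → 0x9195
  0x9195 + 0xB4EF = 0x14684 → wrap carry → 0x4685
One's-complement sum = 0x4685.
Checksum = ~0x4685 & 0xFFFF = 0xB97A.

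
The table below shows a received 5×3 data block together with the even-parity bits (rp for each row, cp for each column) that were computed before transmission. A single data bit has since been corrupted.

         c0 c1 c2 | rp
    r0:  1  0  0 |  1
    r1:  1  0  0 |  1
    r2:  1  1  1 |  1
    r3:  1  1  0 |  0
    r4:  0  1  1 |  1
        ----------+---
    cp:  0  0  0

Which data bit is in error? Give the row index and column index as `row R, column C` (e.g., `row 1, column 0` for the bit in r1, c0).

row 4, column 1

Recompute each row's even parity and compare to rp:
  r0: data parity 1, sent rp 1 → ok
  r1: data parity 1, sent rp 1 → ok
  r2: data parity 1, sent rp 1 → ok
  r3: data parity 0, sent rp 0 → ok
  r4: data parity 0, sent rp 1 → mismatch
Recompute each column's even parity and compare to cp:
  c0: data parity 0, sent cp 0 → ok
  c1: data parity 1, sent cp 0 → mismatch
  c2: data parity 0, sent cp 0 → ok
Exactly one row (r4) and one column (c1) fail → the flipped bit is at their intersection.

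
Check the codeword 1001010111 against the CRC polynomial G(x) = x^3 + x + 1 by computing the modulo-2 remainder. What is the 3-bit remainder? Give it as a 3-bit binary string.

000

Modulo-2 division of 1001010111 by 1011:
  pos 0: 1001 XOR 1011 = 0010
  pos 2: 1001 XOR 1011 = 0010
  pos 4: 1001 XOR 1011 = 0010
  pos 6: 1011 XOR 1011 = 0000
Remainder = 000 (zero — the frame passes the CRC check).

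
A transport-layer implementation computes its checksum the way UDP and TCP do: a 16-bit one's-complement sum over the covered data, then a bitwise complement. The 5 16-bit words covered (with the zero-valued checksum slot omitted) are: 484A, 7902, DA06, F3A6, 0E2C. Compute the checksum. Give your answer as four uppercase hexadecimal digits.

62D9

One's-complement addition (fold any carry out of bit 15 back into bit 0):
  0x484A + 0x7902 = 0x0C14C
  0xC14C + 0xDA06 = 0x19B52 → wrap carry → 0x9B53
  0x9B53 + 0xF3A6 = 0x18EF9 → wrap carry → 0x8EFA
  0x8EFA + 0x0E2C = 0x09D26
One's-complement sum = 0x9D26.
Checksum = ~0x9D26 & 0xFFFF = 0x62D9.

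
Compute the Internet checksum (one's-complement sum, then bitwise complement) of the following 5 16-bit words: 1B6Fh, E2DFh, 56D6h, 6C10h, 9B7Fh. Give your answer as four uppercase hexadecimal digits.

One's-complement addition (fold any carry out of bit 15 back into bit 0):
  0x1B6F + 0xE2DF = 0x0FE4E
  0xFE4E + 0x56D6 = 0x15524 → wrap carry → 0x5525
  0x5525 + 0x6C10 = 0x0C135
  0xC135 + 0x9B7F = 0x15CB4 → wrap carry → 0x5CB5
One's-complement sum = 0x5CB5.
Checksum = ~0x5CB5 & 0xFFFF = 0xA34A.

A34A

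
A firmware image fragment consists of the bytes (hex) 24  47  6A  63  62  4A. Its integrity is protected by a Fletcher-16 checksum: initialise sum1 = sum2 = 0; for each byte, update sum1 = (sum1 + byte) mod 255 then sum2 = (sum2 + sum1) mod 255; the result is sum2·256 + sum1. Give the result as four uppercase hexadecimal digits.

Running sums (mod 255):
  after byte 0 (24): sum1=36, sum2=36
  after byte 1 (47): sum1=107, sum2=143
  after byte 2 (6A): sum1=213, sum2=101
  after byte 3 (63): sum1=57, sum2=158
  after byte 4 (62): sum1=155, sum2=58
  after byte 5 (4A): sum1=229, sum2=32
Checksum = sum2·256 + sum1 = 32·256 + 229 = 8421 = 0x20E5.

20E5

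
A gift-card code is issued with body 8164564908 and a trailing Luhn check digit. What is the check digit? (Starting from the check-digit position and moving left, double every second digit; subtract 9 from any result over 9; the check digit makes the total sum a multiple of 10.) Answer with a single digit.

8

Partial digits right→left: 8 0 9 4 6 5 4 6 1 8
Double every second digit counting from the check-digit position (so the 1st, 3rd, 5th, ... of the partial from the right).
  doubled (with −9 where >9): 7 9 3 8 2 → sum 29
  kept as-is: 0 4 5 6 8 → sum 23
Total = 29 + 23 = 52.
Check digit = (10 − (52 mod 10)) mod 10 = 8.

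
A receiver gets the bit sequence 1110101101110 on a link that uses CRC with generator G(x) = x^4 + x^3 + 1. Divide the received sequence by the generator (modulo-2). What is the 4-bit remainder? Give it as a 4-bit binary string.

0000

Modulo-2 division of 1110101101110 by 11001:
  pos 0: 11101 XOR 11001 = 00100
  pos 2: 10001 XOR 11001 = 01000
  pos 3: 10001 XOR 11001 = 01000
  pos 4: 10000 XOR 11001 = 01001
  pos 5: 10011 XOR 11001 = 01010
  pos 6: 10101 XOR 11001 = 01100
  pos 7: 11001 XOR 11001 = 00000
Remainder = 0000 (zero — the frame passes the CRC check).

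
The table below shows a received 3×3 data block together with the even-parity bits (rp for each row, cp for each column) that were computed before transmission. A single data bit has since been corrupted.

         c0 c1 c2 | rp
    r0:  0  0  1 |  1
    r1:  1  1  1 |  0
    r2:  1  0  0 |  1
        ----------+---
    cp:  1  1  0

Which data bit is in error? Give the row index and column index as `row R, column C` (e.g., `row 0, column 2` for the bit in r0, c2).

Recompute each row's even parity and compare to rp:
  r0: data parity 1, sent rp 1 → ok
  r1: data parity 1, sent rp 0 → mismatch
  r2: data parity 1, sent rp 1 → ok
Recompute each column's even parity and compare to cp:
  c0: data parity 0, sent cp 1 → mismatch
  c1: data parity 1, sent cp 1 → ok
  c2: data parity 0, sent cp 0 → ok
Exactly one row (r1) and one column (c0) fail → the flipped bit is at their intersection.

row 1, column 0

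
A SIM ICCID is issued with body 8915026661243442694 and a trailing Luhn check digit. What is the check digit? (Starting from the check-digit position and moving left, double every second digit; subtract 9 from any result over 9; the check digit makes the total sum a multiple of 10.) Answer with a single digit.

Partial digits right→left: 4 9 6 2 4 4 3 4 2 1 6 6 6 2 0 5 1 9 8
Double every second digit counting from the check-digit position (so the 1st, 3rd, 5th, ... of the partial from the right).
  doubled (with −9 where >9): 8 3 8 6 4 3 3 0 2 7 → sum 44
  kept as-is: 9 2 4 4 1 6 2 5 9 → sum 42
Total = 44 + 42 = 86.
Check digit = (10 − (86 mod 10)) mod 10 = 4.

4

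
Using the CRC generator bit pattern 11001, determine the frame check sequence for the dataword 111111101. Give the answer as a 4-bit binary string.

Append 4 zeros: 1111111010000. Divide by 11001 (XOR where the leading bit is 1):
  pos 0: 11111 XOR 11001 = 00110
  pos 2: 11011 XOR 11001 = 00010
  pos 5: 10010 XOR 11001 = 01011
  pos 6: 10110 XOR 11001 = 01111
  pos 7: 11110 XOR 11001 = 00111
Remainder (last 4 bits) = 1110. This is the CRC / FCS.

1110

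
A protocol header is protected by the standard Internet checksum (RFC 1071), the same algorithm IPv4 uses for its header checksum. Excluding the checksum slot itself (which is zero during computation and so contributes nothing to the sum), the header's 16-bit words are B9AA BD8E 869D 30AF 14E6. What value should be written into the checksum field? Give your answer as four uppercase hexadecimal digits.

BC93

One's-complement addition (fold any carry out of bit 15 back into bit 0):
  0xB9AA + 0xBD8E = 0x17738 → wrap carry → 0x7739
  0x7739 + 0x869D = 0x0FDD6
  0xFDD6 + 0x30AF = 0x12E85 → wrap carry → 0x2E86
  0x2E86 + 0x14E6 = 0x0436C
One's-complement sum = 0x436C.
Checksum = ~0x436C & 0xFFFF = 0xBC93.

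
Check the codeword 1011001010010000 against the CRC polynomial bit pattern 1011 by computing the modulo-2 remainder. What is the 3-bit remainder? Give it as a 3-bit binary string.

011

Modulo-2 division of 1011001010010000 by 1011:
  pos 0: 1011 XOR 1011 = 0000
  pos 6: 1010 XOR 1011 = 0001
  pos 9: 1010 XOR 1011 = 0001
  pos 12: 1000 XOR 1011 = 0011
Remainder = 011 (nonzero — an error is detected).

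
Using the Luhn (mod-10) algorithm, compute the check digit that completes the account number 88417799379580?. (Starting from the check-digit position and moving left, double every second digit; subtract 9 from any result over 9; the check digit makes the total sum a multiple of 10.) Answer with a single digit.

Partial digits right→left: 0 8 5 9 7 3 9 9 7 7 1 4 8 8
Double every second digit counting from the check-digit position (so the 1st, 3rd, 5th, ... of the partial from the right).
  doubled (with −9 where >9): 0 1 5 9 5 2 7 → sum 29
  kept as-is: 8 9 3 9 7 4 8 → sum 48
Total = 29 + 48 = 77.
Check digit = (10 − (77 mod 10)) mod 10 = 3.

3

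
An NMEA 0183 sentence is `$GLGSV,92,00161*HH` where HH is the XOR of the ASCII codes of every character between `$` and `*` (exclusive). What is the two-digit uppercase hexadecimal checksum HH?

74

XOR the ASCII codes of the payload characters:
  'G' = 0x47 → acc = 0x47
  'L' = 0x4C → acc = 0x0B
  'G' = 0x47 → acc = 0x4C
  'S' = 0x53 → acc = 0x1F
  'V' = 0x56 → acc = 0x49
  ',' = 0x2C → acc = 0x65
  '9' = 0x39 → acc = 0x5C
  '2' = 0x32 → acc = 0x6E
  ',' = 0x2C → acc = 0x42
  '0' = 0x30 → acc = 0x72
  '0' = 0x30 → acc = 0x42
  '1' = 0x31 → acc = 0x73
  '6' = 0x36 → acc = 0x45
  '1' = 0x31 → acc = 0x74
Checksum = 0x74.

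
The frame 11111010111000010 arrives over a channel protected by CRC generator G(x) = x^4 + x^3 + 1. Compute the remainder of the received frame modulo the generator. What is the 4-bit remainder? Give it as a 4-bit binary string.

0100

Modulo-2 division of 11111010111000010 by 11001:
  pos 0: 11111 XOR 11001 = 00110
  pos 2: 11001 XOR 11001 = 00000
  pos 8: 11100 XOR 11001 = 00101
  pos 10: 10100 XOR 11001 = 01101
  pos 11: 11011 XOR 11001 = 00010
Remainder = 0100 (nonzero — an error is detected).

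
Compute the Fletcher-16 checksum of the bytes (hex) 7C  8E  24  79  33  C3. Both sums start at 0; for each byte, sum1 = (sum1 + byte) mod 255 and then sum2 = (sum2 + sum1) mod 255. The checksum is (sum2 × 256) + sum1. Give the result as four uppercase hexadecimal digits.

DA9F

Running sums (mod 255):
  after byte 0 (7C): sum1=124, sum2=124
  after byte 1 (8E): sum1=11, sum2=135
  after byte 2 (24): sum1=47, sum2=182
  after byte 3 (79): sum1=168, sum2=95
  after byte 4 (33): sum1=219, sum2=59
  after byte 5 (C3): sum1=159, sum2=218
Checksum = sum2·256 + sum1 = 218·256 + 159 = 55967 = 0xDA9F.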